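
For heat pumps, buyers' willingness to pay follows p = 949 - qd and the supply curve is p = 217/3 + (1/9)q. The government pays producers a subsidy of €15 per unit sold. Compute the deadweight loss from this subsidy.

Deadweight loss = €101.25

Pre-subsidy: 949 - q = 217/3 + (1/9)q gives q* = 789 and p* = 160.
With the subsidy, sellers receive ps = pb + 15 for each unit, where pb is the price buyers pay.
On the curves, pb = 949 - q and ps = 217/3 + (1/9)q; the wedge ps − pb = 15 gives 217/3 + (1/9)q − (949 - q) = 15, so q' = 802.5.
Then pb = 949 − 1·802.5 = 146.5 and ps = 217/3 + (1/9)·802.5 = 161.5.
The subsidy expands output by 802.5 − 789 = 13.5 past the efficient level; on those units the gap between marginal cost and willingness to pay runs from 0 up to 15.
DWL = ½ × 15 × 13.5 = 101.25.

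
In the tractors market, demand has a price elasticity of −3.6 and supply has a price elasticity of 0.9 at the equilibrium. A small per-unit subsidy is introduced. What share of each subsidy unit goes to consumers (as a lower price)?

Consumer share = 0.2

For a small subsidy around the equilibrium, the benefit split depends on the relative slopes, which at a point are proportional to the elasticities.
Buyer share = εs/(εs + |εd|) = 0.9/(0.9 + 3.6) = 0.2; seller share = |εd|/(εs + |εd|) = 0.8.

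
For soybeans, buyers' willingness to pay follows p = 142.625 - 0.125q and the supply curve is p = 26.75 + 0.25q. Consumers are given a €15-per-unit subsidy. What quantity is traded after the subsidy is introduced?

q' = 349

Pre-subsidy: 142.625 - 0.125q = 26.75 + 0.25q gives q* = 309 and p* = 104.
With the rebate, buyers effectively pay pb = ps − 15, where ps is the price sellers receive.
On the curves, pb = 142.625 - 0.125q and ps = 26.75 + 0.25q; the wedge ps − pb = 15 gives 26.75 + 0.25q − (142.625 - 0.125q) = 15, so q' = 349.
Then pb = 142.625 − 0.125·349 = 99 and ps = 26.75 + 0.25·349 = 114.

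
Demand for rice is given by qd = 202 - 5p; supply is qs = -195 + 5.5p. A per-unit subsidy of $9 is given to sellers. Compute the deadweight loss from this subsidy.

Deadweight loss = 1485/14

Pre-subsidy: 202 - 5p = -195 + 5.5p gives p* = 794/21, q* = 272/21.
With the subsidy, sellers receive ps = pb + 9 for each unit, where pb is the price buyers pay.
Supply in terms of pb becomes qs = -195 + 5.5(pb + 9) = -145.5 + 5.5pb. Setting this equal to demand: 202 - 5pb = -145.5 + 5.5pb, so pb = 695/21.
Sellers receive ps = 695/21 + 9 = 884/21; q' = 202 − 5·(695/21) = 767/21.
The subsidy expands output by 767/21 − 272/21 = 165/7 past the efficient level; on those units the gap between marginal cost and willingness to pay runs from 0 up to 9.
DWL = ½ × 9 × 165/7 = 1485/14.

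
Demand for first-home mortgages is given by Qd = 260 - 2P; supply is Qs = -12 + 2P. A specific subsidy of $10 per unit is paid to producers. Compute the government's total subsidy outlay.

Pre-subsidy: 260 - 2P = -12 + 2P gives P* = 68, Q* = 124.
With the subsidy, sellers receive Ps = Pb + 10 for each unit, where Pb is the price buyers pay.
Supply in terms of Pb becomes Qs = -12 + 2(Pb + 10) = 8 + 2Pb. Setting this equal to demand: 260 - 2Pb = 8 + 2Pb, so Pb = 63.
Sellers receive Ps = 63 + 10 = 73; Q' = 260 − 2·63 = 134.
Government outlay = subsidy × quantity = 10 × 134 = 1340.

Government cost = $1340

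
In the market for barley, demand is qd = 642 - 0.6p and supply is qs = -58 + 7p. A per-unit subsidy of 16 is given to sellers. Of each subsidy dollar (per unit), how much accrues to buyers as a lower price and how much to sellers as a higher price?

Buyers gain 280/19 per unit; sellers gain 24/19 per unit

Pre-subsidy: 642 - 0.6p = -58 + 7p gives p* = 1750/19, q* = 11148/19.
With the subsidy, sellers receive ps = pb + 16 for each unit, where pb is the price buyers pay.
Supply in terms of pb becomes qs = -58 + 7(pb + 16) = 54 + 7pb. Setting this equal to demand: 642 - 0.6pb = 54 + 7pb, so pb = 1470/19.
Sellers receive ps = 1470/19 + 16 = 1774/19; q' = 642 − 0.6·(1470/19) = 11316/19.
Buyers' price falls by p* − pb = 1750/19 − 1470/19 = 280/19; sellers' price rises by ps − p* = 1774/19 − 1750/19 = 24/19.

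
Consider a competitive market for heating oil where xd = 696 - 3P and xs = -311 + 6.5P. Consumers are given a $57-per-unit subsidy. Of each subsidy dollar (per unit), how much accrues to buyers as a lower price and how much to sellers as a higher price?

Buyers gain $39 per unit; sellers gain $18 per unit

Pre-subsidy: 696 - 3P = -311 + 6.5P gives P* = 106, x* = 378.
With the rebate, buyers effectively pay Pb = Ps − 57, where Ps is the price sellers receive.
Demand in terms of Ps becomes xd = 696 − 3(Ps − 57) = 867 - 3Ps. Setting this equal to supply: 867 - 3Ps = -311 + 6.5Ps, so Ps = 124.
Buyers pay Pb = 124 − 57 = 67; x' = -311 + 6.5·124 = 495.
Buyers' price falls by P* − Pb = 106 − 67 = 39; sellers' price rises by Ps − P* = 124 − 106 = 18.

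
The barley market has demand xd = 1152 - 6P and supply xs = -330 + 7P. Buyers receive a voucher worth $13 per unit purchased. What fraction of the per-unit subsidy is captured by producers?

Producer share = 6/13

Pre-subsidy: 1152 - 6P = -330 + 7P gives P* = 114, x* = 468.
With the rebate, buyers effectively pay Pb = Ps − 13, where Ps is the price sellers receive.
Demand in terms of Ps becomes xd = 1152 − 6(Ps − 13) = 1230 - 6Ps. Setting this equal to supply: 1230 - 6Ps = -330 + 7Ps, so Ps = 120.
Buyers pay Pb = 120 − 13 = 107; x' = -330 + 7·120 = 510.
Buyers' price falls by P* − Pb = 114 − 107 = 7; sellers' price rises by Ps − P* = 120 − 114 = 6.
So producers capture 6/13 = 6/13 of each unit of subsidy.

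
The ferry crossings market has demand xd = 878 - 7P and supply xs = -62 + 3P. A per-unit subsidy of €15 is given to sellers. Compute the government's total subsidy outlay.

Government cost = €3772.5

Pre-subsidy: 878 - 7P = -62 + 3P gives P* = 94, x* = 220.
With the subsidy, sellers receive Ps = Pb + 15 for each unit, where Pb is the price buyers pay.
Supply in terms of Pb becomes xs = -62 + 3(Pb + 15) = -17 + 3Pb. Setting this equal to demand: 878 - 7Pb = -17 + 3Pb, so Pb = 89.5.
Sellers receive Ps = 89.5 + 15 = 104.5; x' = 878 − 7·89.5 = 251.5.
Government outlay = subsidy × quantity = 15 × 251.5 = 3772.5.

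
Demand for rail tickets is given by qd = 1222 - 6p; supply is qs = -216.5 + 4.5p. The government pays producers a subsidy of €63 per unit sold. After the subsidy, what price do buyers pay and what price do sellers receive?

Buyers pay €110; sellers receive €173

Pre-subsidy: 1222 - 6p = -216.5 + 4.5p gives p* = 137, q* = 400.
With the subsidy, sellers receive ps = pb + 63 for each unit, where pb is the price buyers pay.
Supply in terms of pb becomes qs = -216.5 + 4.5(pb + 63) = 67 + 4.5pb. Setting this equal to demand: 1222 - 6pb = 67 + 4.5pb, so pb = 110.
Sellers receive ps = 110 + 63 = 173; q' = 1222 − 6·110 = 562.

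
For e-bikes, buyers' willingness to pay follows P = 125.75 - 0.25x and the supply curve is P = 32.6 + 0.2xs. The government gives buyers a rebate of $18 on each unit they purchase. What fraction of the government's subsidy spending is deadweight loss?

Pre-subsidy: 125.75 - 0.25x = 32.6 + 0.2x gives x* = 207 and P* = 74.
With the rebate, buyers effectively pay Pb = Ps − 18, where Ps is the price sellers receive.
On the curves, Pb = 125.75 - 0.25x and Ps = 32.6 + 0.2x; the wedge Ps − Pb = 18 gives 32.6 + 0.2x − (125.75 - 0.25x) = 18, so x' = 247.
Then Pb = 125.75 − 0.25·247 = 64 and Ps = 32.6 + 0.2·247 = 82.
ΔCS = ½(207 + 247)(74 − 64) = 2270; ΔPS = ½(207 + 247)(82 − 74) = 1816.
Government spending = 18 × 247 = 4446.
DWL = ½ × 18 × (247 − 207) = 360; fraction = 360 / 4446 = 20/247.

DWL / government spending = 20/247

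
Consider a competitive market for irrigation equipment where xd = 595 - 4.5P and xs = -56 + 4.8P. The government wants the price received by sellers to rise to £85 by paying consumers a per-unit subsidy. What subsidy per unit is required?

Required subsidy s = £31 per unit

At a seller price of 85, quantity supplied is -56 + 4.8·85 = 352.
Buyers absorb 352 only when they pay Pb with 595 − 4.5·Pb = 352, i.e. Pb = 54.
s = Ps − Pb = 85 − 54 = 31.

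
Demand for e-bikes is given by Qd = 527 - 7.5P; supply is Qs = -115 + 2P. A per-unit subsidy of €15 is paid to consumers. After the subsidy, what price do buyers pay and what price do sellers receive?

Pre-subsidy: 527 - 7.5P = -115 + 2P gives P* = 1284/19, Q* = 383/19.
With the rebate, buyers effectively pay Pb = Ps − 15, where Ps is the price sellers receive.
Demand in terms of Ps becomes Qd = 527 − 7.5(Ps − 15) = 639.5 - 7.5Ps. Setting this equal to supply: 639.5 - 7.5Ps = -115 + 2Ps, so Ps = 1509/19.
Buyers pay Pb = 1509/19 − 15 = 1224/19; Q' = -115 + 2·(1509/19) = 833/19.

Buyers pay 1224/19; sellers receive 1509/19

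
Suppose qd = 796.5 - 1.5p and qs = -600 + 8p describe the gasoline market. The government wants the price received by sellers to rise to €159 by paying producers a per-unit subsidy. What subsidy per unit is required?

At a seller price of 159, quantity supplied is -600 + 8·159 = 672.
Buyers absorb 672 only when they pay pb with 796.5 − 1.5·pb = 672, i.e. pb = 83.
s = ps − pb = 159 − 83 = 76.

Required subsidy s = €76 per unit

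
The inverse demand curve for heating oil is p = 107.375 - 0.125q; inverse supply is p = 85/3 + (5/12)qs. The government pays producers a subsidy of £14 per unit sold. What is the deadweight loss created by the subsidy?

Deadweight loss = 2352/13

Pre-subsidy: 107.375 - 0.125q = 85/3 + (5/12)q gives q* = 1897/13 and p* = 4635/52.
With the subsidy, sellers receive ps = pb + 14 for each unit, where pb is the price buyers pay.
On the curves, pb = 107.375 - 0.125q and ps = 85/3 + (5/12)q; the wedge ps − pb = 14 gives 85/3 + (5/12)q − (107.375 - 0.125q) = 14, so q' = 2233/13.
Then pb = 107.375 − 0.125·(2233/13) = 4467/52 and ps = 85/3 + (5/12)·(2233/13) = 5195/52.
The subsidy expands output by 2233/13 − 1897/13 = 336/13 past the efficient level; on those units the gap between marginal cost and willingness to pay runs from 0 up to 14.
DWL = ½ × 14 × 336/13 = 2352/13.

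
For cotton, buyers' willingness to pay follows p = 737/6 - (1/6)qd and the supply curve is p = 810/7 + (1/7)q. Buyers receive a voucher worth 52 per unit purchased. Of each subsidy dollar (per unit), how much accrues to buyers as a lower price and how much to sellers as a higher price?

Pre-subsidy: 737/6 - (1/6)q = 810/7 + (1/7)q gives q* = 23 and p* = 119.
With the rebate, buyers effectively pay pb = ps − 52, where ps is the price sellers receive.
On the curves, pb = 737/6 - (1/6)q and ps = 810/7 + (1/7)q; the wedge ps − pb = 52 gives 810/7 + (1/7)q − (737/6 - (1/6)q) = 52, so q' = 191.
Then pb = 737/6 − (1/6)·191 = 91 and ps = 810/7 + (1/7)·191 = 143.
Buyers' price falls by p* − pb = 119 − 91 = 28; sellers' price rises by ps − p* = 143 − 119 = 24.

Buyers gain 28 per unit; sellers gain 24 per unit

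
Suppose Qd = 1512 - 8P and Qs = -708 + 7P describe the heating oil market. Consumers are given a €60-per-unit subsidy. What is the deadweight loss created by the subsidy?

Deadweight loss = €6720

Pre-subsidy: 1512 - 8P = -708 + 7P gives P* = 148, Q* = 328.
With the rebate, buyers effectively pay Pb = Ps − 60, where Ps is the price sellers receive.
Demand in terms of Ps becomes Qd = 1512 − 8(Ps − 60) = 1992 - 8Ps. Setting this equal to supply: 1992 - 8Ps = -708 + 7Ps, so Ps = 180.
Buyers pay Pb = 180 − 60 = 120; Q' = -708 + 7·180 = 552.
The subsidy expands output by 552 − 328 = 224 past the efficient level; on those units the gap between marginal cost and willingness to pay runs from 0 up to 60.
DWL = ½ × 60 × 224 = 6720.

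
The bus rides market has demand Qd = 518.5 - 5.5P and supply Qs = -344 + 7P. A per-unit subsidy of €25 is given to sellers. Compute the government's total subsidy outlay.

Pre-subsidy: 518.5 - 5.5P = -344 + 7P gives P* = 69, Q* = 139.
With the subsidy, sellers receive Ps = Pb + 25 for each unit, where Pb is the price buyers pay.
Supply in terms of Pb becomes Qs = -344 + 7(Pb + 25) = -169 + 7Pb. Setting this equal to demand: 518.5 - 5.5Pb = -169 + 7Pb, so Pb = 55.
Sellers receive Ps = 55 + 25 = 80; Q' = 518.5 − 5.5·55 = 216.
Government outlay = subsidy × quantity = 25 × 216 = 5400.

Government cost = €5400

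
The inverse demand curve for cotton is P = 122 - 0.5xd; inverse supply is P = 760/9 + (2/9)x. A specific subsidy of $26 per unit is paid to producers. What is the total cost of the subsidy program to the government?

Pre-subsidy: 122 - 0.5x = 760/9 + (2/9)x gives x* = 52 and P* = 96.
With the subsidy, sellers receive Ps = Pb + 26 for each unit, where Pb is the price buyers pay.
On the curves, Pb = 122 - 0.5x and Ps = 760/9 + (2/9)x; the wedge Ps − Pb = 26 gives 760/9 + (2/9)x − (122 - 0.5x) = 26, so x' = 88.
Then Pb = 122 − 0.5·88 = 78 and Ps = 760/9 + (2/9)·88 = 104.
Government outlay = subsidy × quantity = 26 × 88 = 2288.

Government cost = $2288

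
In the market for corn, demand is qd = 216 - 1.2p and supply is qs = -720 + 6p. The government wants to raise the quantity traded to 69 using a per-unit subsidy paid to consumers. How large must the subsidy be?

At q = 69, invert demand for the buyer price: pb = (216 − 69)/1.2 = 122.5; invert supply for the seller price: ps = (69 − (-720))/6 = 131.5.
The subsidy must fill the gap: s = ps − pb = 131.5 − 122.5 = 9.

Required subsidy s = 9 per unit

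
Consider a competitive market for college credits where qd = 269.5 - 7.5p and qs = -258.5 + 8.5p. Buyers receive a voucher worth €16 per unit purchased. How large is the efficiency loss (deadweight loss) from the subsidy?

Pre-subsidy: 269.5 - 7.5p = -258.5 + 8.5p gives p* = 33, q* = 22.
With the rebate, buyers effectively pay pb = ps − 16, where ps is the price sellers receive.
Demand in terms of ps becomes qd = 269.5 − 7.5(ps − 16) = 389.5 - 7.5ps. Setting this equal to supply: 389.5 - 7.5ps = -258.5 + 8.5ps, so ps = 40.5.
Buyers pay pb = 40.5 − 16 = 24.5; q' = -258.5 + 8.5·40.5 = 85.75.
The subsidy expands output by 85.75 − 22 = 63.75 past the efficient level; on those units the gap between marginal cost and willingness to pay runs from 0 up to 16.
DWL = ½ × 16 × 63.75 = 510.

Deadweight loss = €510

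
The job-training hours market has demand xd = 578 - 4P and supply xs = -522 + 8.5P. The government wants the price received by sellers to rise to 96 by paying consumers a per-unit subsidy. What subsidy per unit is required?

Required subsidy s = 25 per unit

At a seller price of 96, quantity supplied is -522 + 8.5·96 = 294.
Buyers absorb 294 only when they pay Pb with 578 − 4·Pb = 294, i.e. Pb = 71.
s = Ps − Pb = 96 − 71 = 25.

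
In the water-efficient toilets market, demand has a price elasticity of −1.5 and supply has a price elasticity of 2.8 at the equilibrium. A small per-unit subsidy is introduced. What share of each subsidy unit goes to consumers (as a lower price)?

For a small subsidy around the equilibrium, the benefit split depends on the relative slopes, which at a point are proportional to the elasticities.
Buyer share = εs/(εs + |εd|) = 2.8/(2.8 + 1.5) = 28/43; seller share = |εd|/(εs + |εd|) = 15/43.

Consumer share = 28/43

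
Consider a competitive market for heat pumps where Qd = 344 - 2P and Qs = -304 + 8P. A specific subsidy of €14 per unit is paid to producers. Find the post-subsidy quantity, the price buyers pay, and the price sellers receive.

Pre-subsidy: 344 - 2P = -304 + 8P gives P* = 64.8, Q* = 214.4.
With the subsidy, sellers receive Ps = Pb + 14 for each unit, where Pb is the price buyers pay.
Supply in terms of Pb becomes Qs = -304 + 8(Pb + 14) = -192 + 8Pb. Setting this equal to demand: 344 - 2Pb = -192 + 8Pb, so Pb = 53.6.
Sellers receive Ps = 53.6 + 14 = 67.6; Q' = 344 − 2·53.6 = 236.8.

Q' = 236.8; buyers pay €53.6; sellers receive €67.6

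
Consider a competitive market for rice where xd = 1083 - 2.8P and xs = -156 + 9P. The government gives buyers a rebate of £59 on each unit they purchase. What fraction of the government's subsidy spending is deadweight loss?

DWL / government spending = 21/305

Pre-subsidy: 1083 - 2.8P = -156 + 9P gives P* = 105, x* = 789.
With the rebate, buyers effectively pay Pb = Ps − 59, where Ps is the price sellers receive.
Demand in terms of Ps becomes xd = 1083 − 2.8(Ps − 59) = 1248.2 - 2.8Ps. Setting this equal to supply: 1248.2 - 2.8Ps = -156 + 9Ps, so Ps = 119.
Buyers pay Pb = 119 − 59 = 60; x' = -156 + 9·119 = 915.
ΔCS = ½(789 + 915)(105 − 60) = 38340; ΔPS = ½(789 + 915)(119 − 105) = 11928.
Government spending = 59 × 915 = 53985.
DWL = ½ × 59 × (915 − 789) = 3717; fraction = 3717 / 53985 = 21/305.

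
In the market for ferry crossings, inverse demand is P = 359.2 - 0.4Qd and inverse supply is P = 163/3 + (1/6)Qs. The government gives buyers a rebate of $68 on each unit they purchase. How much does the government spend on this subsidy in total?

Government cost = $44744

Pre-subsidy: 359.2 - 0.4Q = 163/3 + (1/6)Q gives Q* = 538 and P* = 144.
With the rebate, buyers effectively pay Pb = Ps − 68, where Ps is the price sellers receive.
On the curves, Pb = 359.2 - 0.4Q and Ps = 163/3 + (1/6)Q; the wedge Ps − Pb = 68 gives 163/3 + (1/6)Q − (359.2 - 0.4Q) = 68, so Q' = 658.
Then Pb = 359.2 − 0.4·658 = 96 and Ps = 163/3 + (1/6)·658 = 164.
Government outlay = subsidy × quantity = 68 × 658 = 44744.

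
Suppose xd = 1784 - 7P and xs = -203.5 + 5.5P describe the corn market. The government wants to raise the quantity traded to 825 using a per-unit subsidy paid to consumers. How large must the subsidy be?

At x = 825, invert demand for the buyer price: Pb = (1784 − 825)/7 = 137; invert supply for the seller price: Ps = (825 − (-203.5))/5.5 = 187.
The subsidy must fill the gap: s = Ps − Pb = 187 − 137 = 50.

Required subsidy s = 50 per unit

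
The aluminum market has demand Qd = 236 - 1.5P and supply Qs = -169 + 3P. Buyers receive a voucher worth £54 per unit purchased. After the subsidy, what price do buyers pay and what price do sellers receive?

Buyers pay £54; sellers receive £108

Pre-subsidy: 236 - 1.5P = -169 + 3P gives P* = 90, Q* = 101.
With the rebate, buyers effectively pay Pb = Ps − 54, where Ps is the price sellers receive.
Demand in terms of Ps becomes Qd = 236 − 1.5(Ps − 54) = 317 - 1.5Ps. Setting this equal to supply: 317 - 1.5Ps = -169 + 3Ps, so Ps = 108.
Buyers pay Pb = 108 − 54 = 54; Q' = -169 + 3·108 = 155.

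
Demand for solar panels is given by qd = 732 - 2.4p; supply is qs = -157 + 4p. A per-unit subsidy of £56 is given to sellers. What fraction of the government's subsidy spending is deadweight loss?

DWL / government spending = 112/1287

Pre-subsidy: 732 - 2.4p = -157 + 4p gives p* = 138.90625, q* = 398.625.
With the subsidy, sellers receive ps = pb + 56 for each unit, where pb is the price buyers pay.
Supply in terms of pb becomes qs = -157 + 4(pb + 56) = 67 + 4pb. Setting this equal to demand: 732 - 2.4pb = 67 + 4pb, so pb = 103.90625.
Sellers receive ps = 103.90625 + 56 = 159.90625; q' = 732 − 2.4·103.90625 = 482.625.
ΔCS = ½(398.625 + 482.625)(138.90625 − 103.90625) = 15421.875; ΔPS = ½(398.625 + 482.625)(159.90625 − 138.90625) = 9253.125.
Government spending = 56 × 482.625 = 27027.
DWL = ½ × 56 × (482.625 − 398.625) = 2352; fraction = 2352 / 27027 = 112/1287.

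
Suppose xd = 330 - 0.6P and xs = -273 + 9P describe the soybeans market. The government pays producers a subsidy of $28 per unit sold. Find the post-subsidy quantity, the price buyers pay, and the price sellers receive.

Pre-subsidy: 330 - 0.6P = -273 + 9P gives P* = 62.8125, x* = 292.3125.
With the subsidy, sellers receive Ps = Pb + 28 for each unit, where Pb is the price buyers pay.
Supply in terms of Pb becomes xs = -273 + 9(Pb + 28) = -21 + 9Pb. Setting this equal to demand: 330 - 0.6Pb = -21 + 9Pb, so Pb = 36.5625.
Sellers receive Ps = 36.5625 + 28 = 64.5625; x' = 330 − 0.6·36.5625 = 308.0625.

x' = 308.0625; buyers pay $36.5625; sellers receive $64.5625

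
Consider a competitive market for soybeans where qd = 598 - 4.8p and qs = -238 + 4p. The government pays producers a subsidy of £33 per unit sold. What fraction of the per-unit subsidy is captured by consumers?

Pre-subsidy: 598 - 4.8p = -238 + 4p gives p* = 95, q* = 142.
With the subsidy, sellers receive ps = pb + 33 for each unit, where pb is the price buyers pay.
Supply in terms of pb becomes qs = -238 + 4(pb + 33) = -106 + 4pb. Setting this equal to demand: 598 - 4.8pb = -106 + 4pb, so pb = 80.
Sellers receive ps = 80 + 33 = 113; q' = 598 − 4.8·80 = 214.
Buyers' price falls by p* − pb = 95 − 80 = 15; sellers' price rises by ps − p* = 113 − 95 = 18.
So consumers capture 15/33 = 5/11 of each unit of subsidy.

Consumer share = 5/11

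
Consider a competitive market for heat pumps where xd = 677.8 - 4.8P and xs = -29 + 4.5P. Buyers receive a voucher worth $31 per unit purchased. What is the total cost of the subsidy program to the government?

Pre-subsidy: 677.8 - 4.8P = -29 + 4.5P gives P* = 76, x* = 313.
With the rebate, buyers effectively pay Pb = Ps − 31, where Ps is the price sellers receive.
Demand in terms of Ps becomes xd = 677.8 − 4.8(Ps − 31) = 826.6 - 4.8Ps. Setting this equal to supply: 826.6 - 4.8Ps = -29 + 4.5Ps, so Ps = 92.
Buyers pay Pb = 92 − 31 = 61; x' = -29 + 4.5·92 = 385.
Government outlay = subsidy × quantity = 31 × 385 = 11935.

Government cost = $11935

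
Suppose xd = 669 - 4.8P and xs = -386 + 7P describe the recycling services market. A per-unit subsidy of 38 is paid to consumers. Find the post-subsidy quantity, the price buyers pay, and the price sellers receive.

x' = 20535/59; buyers pay 3945/59; sellers receive 6187/59

Pre-subsidy: 669 - 4.8P = -386 + 7P gives P* = 5275/59, x* = 14151/59.
With the rebate, buyers effectively pay Pb = Ps − 38, where Ps is the price sellers receive.
Demand in terms of Ps becomes xd = 669 − 4.8(Ps − 38) = 851.4 - 4.8Ps. Setting this equal to supply: 851.4 - 4.8Ps = -386 + 7Ps, so Ps = 6187/59.
Buyers pay Pb = 6187/59 − 38 = 3945/59; x' = -386 + 7·(6187/59) = 20535/59.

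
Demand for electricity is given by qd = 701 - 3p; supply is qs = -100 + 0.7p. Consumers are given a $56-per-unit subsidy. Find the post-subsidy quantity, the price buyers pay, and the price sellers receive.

Pre-subsidy: 701 - 3p = -100 + 0.7p gives p* = 8010/37, q* = 1907/37.
With the rebate, buyers effectively pay pb = ps − 56, where ps is the price sellers receive.
Demand in terms of ps becomes qd = 701 − 3(ps − 56) = 869 - 3ps. Setting this equal to supply: 869 - 3ps = -100 + 0.7ps, so ps = 9690/37.
Buyers pay pb = 9690/37 − 56 = 7618/37; q' = -100 + 0.7·(9690/37) = 3083/37.

q' = 3083/37; buyers pay 7618/37; sellers receive 9690/37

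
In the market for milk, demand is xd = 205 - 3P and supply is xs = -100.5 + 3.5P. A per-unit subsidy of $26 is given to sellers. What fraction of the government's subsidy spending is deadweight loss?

Pre-subsidy: 205 - 3P = -100.5 + 3.5P gives P* = 47, x* = 64.
With the subsidy, sellers receive Ps = Pb + 26 for each unit, where Pb is the price buyers pay.
Supply in terms of Pb becomes xs = -100.5 + 3.5(Pb + 26) = -9.5 + 3.5Pb. Setting this equal to demand: 205 - 3Pb = -9.5 + 3.5Pb, so Pb = 33.
Sellers receive Ps = 33 + 26 = 59; x' = 205 − 3·33 = 106.
ΔCS = ½(64 + 106)(47 − 33) = 1190; ΔPS = ½(64 + 106)(59 − 47) = 1020.
Government spending = 26 × 106 = 2756.
DWL = ½ × 26 × (106 − 64) = 546; fraction = 546 / 2756 = 21/106.

DWL / government spending = 21/106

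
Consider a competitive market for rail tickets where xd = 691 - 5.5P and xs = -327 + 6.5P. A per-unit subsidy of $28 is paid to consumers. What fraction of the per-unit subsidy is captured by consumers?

Pre-subsidy: 691 - 5.5P = -327 + 6.5P gives P* = 509/6, x* = 2693/12.
With the rebate, buyers effectively pay Pb = Ps − 28, where Ps is the price sellers receive.
Demand in terms of Ps becomes xd = 691 − 5.5(Ps − 28) = 845 - 5.5Ps. Setting this equal to supply: 845 - 5.5Ps = -327 + 6.5Ps, so Ps = 293/3.
Buyers pay Pb = 293/3 − 28 = 209/3; x' = -327 + 6.5·(293/3) = 1847/6.
Buyers' price falls by P* − Pb = 509/6 − 209/3 = 91/6; sellers' price rises by Ps − P* = 293/3 − 509/6 = 77/6.
So consumers capture (91/6)/28 = 13/24 of each unit of subsidy.

Consumer share = 13/24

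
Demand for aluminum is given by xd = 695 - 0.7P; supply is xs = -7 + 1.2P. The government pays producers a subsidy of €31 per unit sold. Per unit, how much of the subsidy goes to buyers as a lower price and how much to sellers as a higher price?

Pre-subsidy: 695 - 0.7P = -7 + 1.2P gives P* = 7020/19, x* = 8291/19.
With the subsidy, sellers receive Ps = Pb + 31 for each unit, where Pb is the price buyers pay.
Supply in terms of Pb becomes xs = -7 + 1.2(Pb + 31) = 30.2 + 1.2Pb. Setting this equal to demand: 695 - 0.7Pb = 30.2 + 1.2Pb, so Pb = 6648/19.
Sellers receive Ps = 6648/19 + 31 = 7237/19; x' = 695 − 0.7·(6648/19) = 42757/95.
Buyers' price falls by P* − Pb = 7020/19 − 6648/19 = 372/19; sellers' price rises by Ps − P* = 7237/19 − 7020/19 = 217/19.

Buyers gain 372/19 per unit; sellers gain 217/19 per unit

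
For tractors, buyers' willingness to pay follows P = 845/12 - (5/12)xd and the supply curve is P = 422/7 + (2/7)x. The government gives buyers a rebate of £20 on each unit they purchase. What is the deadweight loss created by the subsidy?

Deadweight loss = 16800/59

Pre-subsidy: 845/12 - (5/12)x = 422/7 + (2/7)x gives x* = 851/59 and P* = 3800/59.
With the rebate, buyers effectively pay Pb = Ps − 20, where Ps is the price sellers receive.
On the curves, Pb = 845/12 - (5/12)x and Ps = 422/7 + (2/7)x; the wedge Ps − Pb = 20 gives 422/7 + (2/7)x − (845/12 - (5/12)x) = 20, so x' = 2531/59.
Then Pb = 845/12 − (5/12)·(2531/59) = 3100/59 and Ps = 422/7 + (2/7)·(2531/59) = 4280/59.
The subsidy expands output by 2531/59 − 851/59 = 1680/59 past the efficient level; on those units the gap between marginal cost and willingness to pay runs from 0 up to 20.
DWL = ½ × 20 × 1680/59 = 16800/59.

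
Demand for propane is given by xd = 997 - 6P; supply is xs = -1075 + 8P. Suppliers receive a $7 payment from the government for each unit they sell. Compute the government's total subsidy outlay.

Government cost = $931

Pre-subsidy: 997 - 6P = -1075 + 8P gives P* = 148, x* = 109.
With the subsidy, sellers receive Ps = Pb + 7 for each unit, where Pb is the price buyers pay.
Supply in terms of Pb becomes xs = -1075 + 8(Pb + 7) = -1019 + 8Pb. Setting this equal to demand: 997 - 6Pb = -1019 + 8Pb, so Pb = 144.
Sellers receive Ps = 144 + 7 = 151; x' = 997 − 6·144 = 133.
Government outlay = subsidy × quantity = 7 × 133 = 931.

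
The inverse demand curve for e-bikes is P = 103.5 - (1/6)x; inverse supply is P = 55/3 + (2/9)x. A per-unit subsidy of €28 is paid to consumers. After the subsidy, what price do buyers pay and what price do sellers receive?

Buyers pay €55; sellers receive €83

Pre-subsidy: 103.5 - (1/6)x = 55/3 + (2/9)x gives x* = 219 and P* = 67.
With the rebate, buyers effectively pay Pb = Ps − 28, where Ps is the price sellers receive.
On the curves, Pb = 103.5 - (1/6)x and Ps = 55/3 + (2/9)x; the wedge Ps − Pb = 28 gives 55/3 + (2/9)x − (103.5 - (1/6)x) = 28, so x' = 291.
Then Pb = 103.5 − (1/6)·291 = 55 and Ps = 55/3 + (2/9)·291 = 83.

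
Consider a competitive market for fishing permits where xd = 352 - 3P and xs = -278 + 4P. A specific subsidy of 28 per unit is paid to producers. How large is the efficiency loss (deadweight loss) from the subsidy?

Deadweight loss = 672

Pre-subsidy: 352 - 3P = -278 + 4P gives P* = 90, x* = 82.
With the subsidy, sellers receive Ps = Pb + 28 for each unit, where Pb is the price buyers pay.
Supply in terms of Pb becomes xs = -278 + 4(Pb + 28) = -166 + 4Pb. Setting this equal to demand: 352 - 3Pb = -166 + 4Pb, so Pb = 74.
Sellers receive Ps = 74 + 28 = 102; x' = 352 − 3·74 = 130.
The subsidy expands output by 130 − 82 = 48 past the efficient level; on those units the gap between marginal cost and willingness to pay runs from 0 up to 28.
DWL = ½ × 28 × 48 = 672.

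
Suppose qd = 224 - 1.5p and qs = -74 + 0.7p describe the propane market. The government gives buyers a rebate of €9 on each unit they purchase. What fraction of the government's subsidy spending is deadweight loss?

DWL / government spending = 189/2210

Pre-subsidy: 224 - 1.5p = -74 + 0.7p gives p* = 1490/11, q* = 229/11.
With the rebate, buyers effectively pay pb = ps − 9, where ps is the price sellers receive.
Demand in terms of ps becomes qd = 224 − 1.5(ps − 9) = 237.5 - 1.5ps. Setting this equal to supply: 237.5 - 1.5ps = -74 + 0.7ps, so ps = 3115/22.
Buyers pay pb = 3115/22 − 9 = 2917/22; q' = -74 + 0.7·(3115/22) = 1105/44.
ΔCS = ½(229/11 + 1105/44)(1490/11 − 2917/22) = 127323/1936; ΔPS = ½(229/11 + 1105/44)(3115/22 − 1490/11) = 272835/1936.
Government spending = 9 × 1105/44 = 9945/44.
DWL = ½ × 9 × (1105/44 − 229/11) = 1701/88; fraction = (1701/88) / (9945/44) = 189/2210.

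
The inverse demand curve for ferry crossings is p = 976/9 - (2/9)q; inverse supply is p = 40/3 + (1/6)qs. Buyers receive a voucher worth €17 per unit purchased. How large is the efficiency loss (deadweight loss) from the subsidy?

Deadweight loss = 2601/7

Pre-subsidy: 976/9 - (2/9)q = 40/3 + (1/6)q gives q* = 1712/7 and p* = 1136/21.
With the rebate, buyers effectively pay pb = ps − 17, where ps is the price sellers receive.
On the curves, pb = 976/9 - (2/9)q and ps = 40/3 + (1/6)q; the wedge ps − pb = 17 gives 40/3 + (1/6)q − (976/9 - (2/9)q) = 17, so q' = 2018/7.
Then pb = 976/9 − (2/9)·(2018/7) = 932/21 and ps = 40/3 + (1/6)·(2018/7) = 1289/21.
The subsidy expands output by 2018/7 − 1712/7 = 306/7 past the efficient level; on those units the gap between marginal cost and willingness to pay runs from 0 up to 17.
DWL = ½ × 17 × 306/7 = 2601/7.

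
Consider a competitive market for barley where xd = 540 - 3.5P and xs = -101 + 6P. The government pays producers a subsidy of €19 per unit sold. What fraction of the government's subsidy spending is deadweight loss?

DWL / government spending = 399/6571

Pre-subsidy: 540 - 3.5P = -101 + 6P gives P* = 1282/19, x* = 5773/19.
With the subsidy, sellers receive Ps = Pb + 19 for each unit, where Pb is the price buyers pay.
Supply in terms of Pb becomes xs = -101 + 6(Pb + 19) = 13 + 6Pb. Setting this equal to demand: 540 - 3.5Pb = 13 + 6Pb, so Pb = 1054/19.
Sellers receive Ps = 1054/19 + 19 = 1415/19; x' = 540 − 3.5·(1054/19) = 6571/19.
ΔCS = ½(5773/19 + 6571/19)(1282/19 − 1054/19) = 74064/19; ΔPS = ½(5773/19 + 6571/19)(1415/19 − 1282/19) = 43204/19.
Government spending = 19 × 6571/19 = 6571.
DWL = ½ × 19 × (6571/19 − 5773/19) = 399; fraction = 399 / 6571 = 399/6571.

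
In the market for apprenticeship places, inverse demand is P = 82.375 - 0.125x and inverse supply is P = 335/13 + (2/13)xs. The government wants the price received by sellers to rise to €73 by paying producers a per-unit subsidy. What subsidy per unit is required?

At a seller price of 73, quantity supplied is -167.5 + 6.5·73 = 307.
Buyers absorb 307 only when they pay Pb = 82.375 − 0.125·307 = 44.
s = Ps − Pb = 73 − 44 = 29.

Required subsidy s = €29 per unit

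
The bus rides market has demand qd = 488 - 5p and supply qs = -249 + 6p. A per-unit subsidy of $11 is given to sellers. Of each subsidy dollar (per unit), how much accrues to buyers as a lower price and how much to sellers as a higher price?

Buyers gain $6 per unit; sellers gain $5 per unit

Pre-subsidy: 488 - 5p = -249 + 6p gives p* = 67, q* = 153.
With the subsidy, sellers receive ps = pb + 11 for each unit, where pb is the price buyers pay.
Supply in terms of pb becomes qs = -249 + 6(pb + 11) = -183 + 6pb. Setting this equal to demand: 488 - 5pb = -183 + 6pb, so pb = 61.
Sellers receive ps = 61 + 11 = 72; q' = 488 − 5·61 = 183.
Buyers' price falls by p* − pb = 67 − 61 = 6; sellers' price rises by ps − p* = 72 − 67 = 5.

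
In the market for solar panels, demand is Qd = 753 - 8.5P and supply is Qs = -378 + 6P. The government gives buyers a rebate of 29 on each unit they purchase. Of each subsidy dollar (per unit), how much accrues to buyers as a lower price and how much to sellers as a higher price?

Buyers gain 12 per unit; sellers gain 17 per unit

Pre-subsidy: 753 - 8.5P = -378 + 6P gives P* = 78, Q* = 90.
With the rebate, buyers effectively pay Pb = Ps − 29, where Ps is the price sellers receive.
Demand in terms of Ps becomes Qd = 753 − 8.5(Ps − 29) = 999.5 - 8.5Ps. Setting this equal to supply: 999.5 - 8.5Ps = -378 + 6Ps, so Ps = 95.
Buyers pay Pb = 95 − 29 = 66; Q' = -378 + 6·95 = 192.
Buyers' price falls by P* − Pb = 78 − 66 = 12; sellers' price rises by Ps − P* = 95 − 78 = 17.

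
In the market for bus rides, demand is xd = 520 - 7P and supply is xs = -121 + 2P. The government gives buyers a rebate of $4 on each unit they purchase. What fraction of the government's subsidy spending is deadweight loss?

Pre-subsidy: 520 - 7P = -121 + 2P gives P* = 641/9, x* = 193/9.
With the rebate, buyers effectively pay Pb = Ps − 4, where Ps is the price sellers receive.
Demand in terms of Ps becomes xd = 520 − 7(Ps − 4) = 548 - 7Ps. Setting this equal to supply: 548 - 7Ps = -121 + 2Ps, so Ps = 223/3.
Buyers pay Pb = 223/3 − 4 = 211/3; x' = -121 + 2·(223/3) = 83/3.
ΔCS = ½(193/9 + 83/3)(641/9 − 211/3) = 1768/81; ΔPS = ½(193/9 + 83/3)(223/3 − 641/9) = 6188/81.
Government spending = 4 × 83/3 = 332/3.
DWL = ½ × 4 × (83/3 − 193/9) = 112/9; fraction = (112/9) / (332/3) = 28/249.

DWL / government spending = 28/249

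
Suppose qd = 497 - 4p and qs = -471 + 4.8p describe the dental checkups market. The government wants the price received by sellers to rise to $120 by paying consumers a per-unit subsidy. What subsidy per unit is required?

At a seller price of 120, quantity supplied is -471 + 4.8·120 = 105.
Buyers absorb 105 only when they pay pb with 497 − 4·pb = 105, i.e. pb = 98.
s = ps − pb = 120 − 98 = 22.

Required subsidy s = $22 per unit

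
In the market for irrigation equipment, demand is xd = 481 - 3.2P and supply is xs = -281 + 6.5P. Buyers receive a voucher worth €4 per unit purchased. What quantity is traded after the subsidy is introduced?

Pre-subsidy: 481 - 3.2P = -281 + 6.5P gives P* = 7620/97, x* = 22273/97.
With the rebate, buyers effectively pay Pb = Ps − 4, where Ps is the price sellers receive.
Demand in terms of Ps becomes xd = 481 − 3.2(Ps − 4) = 493.8 - 3.2Ps. Setting this equal to supply: 493.8 - 3.2Ps = -281 + 6.5Ps, so Ps = 7748/97.
Buyers pay Pb = 7748/97 − 4 = 7360/97; x' = -281 + 6.5·(7748/97) = 23105/97.

x' = 23105/97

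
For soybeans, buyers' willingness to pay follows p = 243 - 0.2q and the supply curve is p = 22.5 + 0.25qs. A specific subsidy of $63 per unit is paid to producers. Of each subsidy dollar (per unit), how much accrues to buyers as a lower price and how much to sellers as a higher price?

Pre-subsidy: 243 - 0.2q = 22.5 + 0.25q gives q* = 490 and p* = 145.
With the subsidy, sellers receive ps = pb + 63 for each unit, where pb is the price buyers pay.
On the curves, pb = 243 - 0.2q and ps = 22.5 + 0.25q; the wedge ps − pb = 63 gives 22.5 + 0.25q − (243 - 0.2q) = 63, so q' = 630.
Then pb = 243 − 0.2·630 = 117 and ps = 22.5 + 0.25·630 = 180.
Buyers' price falls by p* − pb = 145 − 117 = 28; sellers' price rises by ps − p* = 180 − 145 = 35.

Buyers gain $28 per unit; sellers gain $35 per unit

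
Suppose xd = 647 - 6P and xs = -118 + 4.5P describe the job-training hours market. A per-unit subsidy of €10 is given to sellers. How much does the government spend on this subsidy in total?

Government cost = 16490/7

Pre-subsidy: 647 - 6P = -118 + 4.5P gives P* = 510/7, x* = 1469/7.
With the subsidy, sellers receive Ps = Pb + 10 for each unit, where Pb is the price buyers pay.
Supply in terms of Pb becomes xs = -118 + 4.5(Pb + 10) = -73 + 4.5Pb. Setting this equal to demand: 647 - 6Pb = -73 + 4.5Pb, so Pb = 480/7.
Sellers receive Ps = 480/7 + 10 = 550/7; x' = 647 − 6·(480/7) = 1649/7.
Government outlay = subsidy × quantity = 10 × 1649/7 = 16490/7.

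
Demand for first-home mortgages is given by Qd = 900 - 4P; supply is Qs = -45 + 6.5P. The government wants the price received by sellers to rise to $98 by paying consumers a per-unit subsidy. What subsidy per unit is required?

Required subsidy s = $21 per unit

At a seller price of 98, quantity supplied is -45 + 6.5·98 = 592.
Buyers absorb 592 only when they pay Pb with 900 − 4·Pb = 592, i.e. Pb = 77.
s = Ps − Pb = 98 − 77 = 21.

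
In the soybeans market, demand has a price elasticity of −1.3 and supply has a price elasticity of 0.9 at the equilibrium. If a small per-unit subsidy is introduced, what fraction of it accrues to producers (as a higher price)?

For a small subsidy around the equilibrium, the benefit split depends on the relative slopes, which at a point are proportional to the elasticities.
Buyer share = εs/(εs + |εd|) = 0.9/(0.9 + 1.3) = 9/22; seller share = |εd|/(εs + |εd|) = 13/22.
So producers capture 13/22 of the subsidy.

Producer share = 13/22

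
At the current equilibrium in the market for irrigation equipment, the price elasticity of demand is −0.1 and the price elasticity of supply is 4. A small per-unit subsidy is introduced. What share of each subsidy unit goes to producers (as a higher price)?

Producer share = 1/41

For a small subsidy around the equilibrium, the benefit split depends on the relative slopes, which at a point are proportional to the elasticities.
Buyer share = εs/(εs + |εd|) = 4/(4 + 0.1) = 40/41; seller share = |εd|/(εs + |εd|) = 1/41.
So producers capture 1/41 of the subsidy.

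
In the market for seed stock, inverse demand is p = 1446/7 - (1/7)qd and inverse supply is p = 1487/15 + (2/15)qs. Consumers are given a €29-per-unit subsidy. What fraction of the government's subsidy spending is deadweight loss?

Pre-subsidy: 1446/7 - (1/7)q = 1487/15 + (2/15)q gives q* = 389 and p* = 151.
With the rebate, buyers effectively pay pb = ps − 29, where ps is the price sellers receive.
On the curves, pb = 1446/7 - (1/7)q and ps = 1487/15 + (2/15)q; the wedge ps − pb = 29 gives 1487/15 + (2/15)q − (1446/7 - (1/7)q) = 29, so q' = 494.
Then pb = 1446/7 − (1/7)·494 = 136 and ps = 1487/15 + (2/15)·494 = 165.
ΔCS = ½(389 + 494)(151 − 136) = 6622.5; ΔPS = ½(389 + 494)(165 − 151) = 6181.
Government spending = 29 × 494 = 14326.
DWL = ½ × 29 × (494 − 389) = 1522.5; fraction = 1522.5 / 14326 = 105/988.

DWL / government spending = 105/988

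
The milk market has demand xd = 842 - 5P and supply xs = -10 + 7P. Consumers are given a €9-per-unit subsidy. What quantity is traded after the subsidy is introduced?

x' = 513.25

Pre-subsidy: 842 - 5P = -10 + 7P gives P* = 71, x* = 487.
With the rebate, buyers effectively pay Pb = Ps − 9, where Ps is the price sellers receive.
Demand in terms of Ps becomes xd = 842 − 5(Ps − 9) = 887 - 5Ps. Setting this equal to supply: 887 - 5Ps = -10 + 7Ps, so Ps = 74.75.
Buyers pay Pb = 74.75 − 9 = 65.75; x' = -10 + 7·74.75 = 513.25.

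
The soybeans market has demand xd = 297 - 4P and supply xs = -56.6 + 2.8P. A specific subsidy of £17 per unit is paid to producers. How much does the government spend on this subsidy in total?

Government cost = £1989

Pre-subsidy: 297 - 4P = -56.6 + 2.8P gives P* = 52, x* = 89.
With the subsidy, sellers receive Ps = Pb + 17 for each unit, where Pb is the price buyers pay.
Supply in terms of Pb becomes xs = -56.6 + 2.8(Pb + 17) = -9 + 2.8Pb. Setting this equal to demand: 297 - 4Pb = -9 + 2.8Pb, so Pb = 45.
Sellers receive Ps = 45 + 17 = 62; x' = 297 − 4·45 = 117.
Government outlay = subsidy × quantity = 17 × 117 = 1989.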